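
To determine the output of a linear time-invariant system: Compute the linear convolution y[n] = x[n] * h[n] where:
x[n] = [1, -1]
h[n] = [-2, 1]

y[n] = sum_k x[k]*h[n-k]. Output length = len(x) + len(h) - 1 = 2 + 2 - 1 = 3.
y[0] = 1*-2 = -2
y[1] = -1*-2 + 1*1 = 3
y[2] = -1*1 = -1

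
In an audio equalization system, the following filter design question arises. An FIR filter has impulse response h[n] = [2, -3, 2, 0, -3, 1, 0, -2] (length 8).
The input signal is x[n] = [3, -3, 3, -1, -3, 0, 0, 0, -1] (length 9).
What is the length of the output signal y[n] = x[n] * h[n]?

For linear convolution, the output length is:
len(y) = len(x) + len(h) - 1 = 9 + 8 - 1 = 16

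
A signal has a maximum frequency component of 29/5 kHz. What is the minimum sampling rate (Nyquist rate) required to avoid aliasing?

By the Nyquist-Shannon sampling theorem,
the minimum sampling rate (Nyquist rate) must be at least 2 * f_max.
Nyquist rate = 2 * 29/5 kHz = 58/5 kHz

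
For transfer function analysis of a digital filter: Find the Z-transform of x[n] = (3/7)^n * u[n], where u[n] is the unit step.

The Z-transform of a^n * u[n] is z/(z-a) for |z| > |a|.
Here a = 3/7, so X(z) = z/(z - (3/7)) = 7z/(7z - 3)
ROC: |z| > 3/7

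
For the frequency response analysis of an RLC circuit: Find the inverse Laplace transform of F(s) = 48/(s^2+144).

Standard pair: w/(s^2+w^2) <-> sin(wt)*u(t)
Recognize w^2 = 144, so w = 12; numerator 48 = 4*12.
f(t) = 4*sin(12t)*u(t)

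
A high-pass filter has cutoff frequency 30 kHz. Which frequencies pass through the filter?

A high-pass filter passes all frequencies above the cutoff frequency 30 kHz and attenuates lower frequencies.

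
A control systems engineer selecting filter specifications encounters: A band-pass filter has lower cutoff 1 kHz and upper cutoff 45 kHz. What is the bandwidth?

Bandwidth = f_high - f_low
= 45 kHz - 1 kHz = 44 kHz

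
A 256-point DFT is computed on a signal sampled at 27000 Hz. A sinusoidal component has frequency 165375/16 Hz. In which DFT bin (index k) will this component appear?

DFT frequency resolution = f_s/N = 27000/256 = 3375/32 Hz
Bin index k = f_signal / resolution = 165375/16 / 3375/32 = 98
The signal frequency 165375/16 Hz falls in DFT bin k = 98.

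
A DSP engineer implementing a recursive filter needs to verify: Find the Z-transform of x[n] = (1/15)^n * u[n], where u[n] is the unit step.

The Z-transform of a^n * u[n] is z/(z-a) for |z| > |a|.
Here a = 1/15, so X(z) = z/(z - (1/15)) = 15z/(15z - 1)
ROC: |z| > 1/15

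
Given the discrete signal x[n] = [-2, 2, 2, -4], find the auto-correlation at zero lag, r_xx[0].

The auto-correlation at zero lag r_xx[0] equals the signal energy.
r_xx[0] = sum of x[n]^2 = (-2)^2 + 2^2 + 2^2 + (-4)^2
= 4 + 4 + 4 + 16 = 28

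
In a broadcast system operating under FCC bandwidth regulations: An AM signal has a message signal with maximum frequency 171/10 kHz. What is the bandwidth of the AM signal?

In AM (double-sideband), the bandwidth is twice the message frequency.
BW = 2 * f_m = 2 * 171/10 kHz = 171/5 kHz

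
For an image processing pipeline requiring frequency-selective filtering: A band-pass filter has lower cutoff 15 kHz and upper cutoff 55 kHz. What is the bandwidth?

Bandwidth = f_high - f_low
= 55 kHz - 15 kHz = 40 kHz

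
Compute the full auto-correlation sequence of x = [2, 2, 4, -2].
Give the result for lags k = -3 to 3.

r_xx[k] = sum_m x[m]*x[m+k], indexed from 0, for k = -3 to 3:
  r_xx[-3] = x[3]*x[0] = -4
  r_xx[-2] = x[2]*x[0] + x[3]*x[1] = 4
  r_xx[-1] = x[1]*x[0] + x[2]*x[1] + x[3]*x[2] = 4
  r_xx[0] = x[0]*x[0] + x[1]*x[1] + x[2]*x[2] + x[3]*x[3] = 28
  r_xx[1] = x[0]*x[1] + x[1]*x[2] + x[2]*x[3] = 4
  r_xx[2] = x[0]*x[2] + x[1]*x[3] = 4
  r_xx[3] = x[0]*x[3] = -4
r_xx = [-4, 4, 4, 28, 4, 4, -4]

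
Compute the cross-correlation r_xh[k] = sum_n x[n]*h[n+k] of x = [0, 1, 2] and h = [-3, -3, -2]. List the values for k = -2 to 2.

Both sequences indexed from 0 and zero outside their support.
Lags with overlap: k = -2 to 2.
  r_xh[-2] = x[2]*h[0] = -6
  r_xh[-1] = x[1]*h[0] + x[2]*h[1] = -9
  r_xh[0] = x[0]*h[0] + x[1]*h[1] + x[2]*h[2] = -7
  r_xh[1] = x[0]*h[1] + x[1]*h[2] = -2
  r_xh[2] = x[0]*h[2] = 0
r_xh = [-6, -9, -7, -2, 0] (for k = -2, ..., 2)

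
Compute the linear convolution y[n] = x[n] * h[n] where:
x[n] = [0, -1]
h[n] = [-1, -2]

y[n] = sum_k x[k]*h[n-k]. Output length = len(x) + len(h) - 1 = 2 + 2 - 1 = 3.
y[0] = 0*-1 = 0
y[1] = -1*-1 + 0*-2 = 1
y[2] = -1*-2 = 2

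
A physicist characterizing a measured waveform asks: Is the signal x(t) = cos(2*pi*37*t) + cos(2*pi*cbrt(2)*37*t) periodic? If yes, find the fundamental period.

f1 = 37 Hz, f2 = 37*cbrt(2) Hz
Ratio f2/f1 = cbrt(2), which is irrational.
Since the frequency ratio is irrational, no common period exists.
The signal is not periodic.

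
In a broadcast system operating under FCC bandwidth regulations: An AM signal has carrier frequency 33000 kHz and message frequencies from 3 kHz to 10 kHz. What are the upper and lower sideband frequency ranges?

Upper sideband (USB) = fc + [fm_low, fm_high] = 33000 + [3, 10] = [33003, 33010] kHz
Lower sideband (LSB) = fc - [fm_high, fm_low] = 33000 - [10, 3] = [32990, 32997] kHz
Total occupied spectrum: 32990 kHz to 33010 kHz (plus carrier at 33000 kHz)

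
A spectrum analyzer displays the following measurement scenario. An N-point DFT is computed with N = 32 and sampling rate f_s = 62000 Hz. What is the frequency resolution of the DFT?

DFT frequency resolution = f_s / N
= 62000 / 32 = 3875/2 Hz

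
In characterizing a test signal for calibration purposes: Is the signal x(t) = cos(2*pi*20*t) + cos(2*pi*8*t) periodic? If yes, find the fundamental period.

f1 = 20 Hz, f2 = 8 Hz
Period T1 = 1/20, T2 = 1/8
Ratio T1/T2 = 8/20, which is rational.
The signal is periodic with fundamental period T = 1/GCD(20,8) = 1/4 s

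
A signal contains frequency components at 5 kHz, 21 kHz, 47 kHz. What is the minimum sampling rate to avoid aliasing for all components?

The highest frequency component is f_max = 47 kHz.
Nyquist rate = 2 * f_max = 2 * 47 kHz = 94 kHz.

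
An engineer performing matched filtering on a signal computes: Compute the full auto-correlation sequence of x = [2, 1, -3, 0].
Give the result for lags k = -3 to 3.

r_xx[k] = sum_m x[m]*x[m+k], indexed from 0, for k = -3 to 3:
  r_xx[-3] = x[3]*x[0] = 0
  r_xx[-2] = x[2]*x[0] + x[3]*x[1] = -6
  r_xx[-1] = x[1]*x[0] + x[2]*x[1] + x[3]*x[2] = -1
  r_xx[0] = x[0]*x[0] + x[1]*x[1] + x[2]*x[2] + x[3]*x[3] = 14
  r_xx[1] = x[0]*x[1] + x[1]*x[2] + x[2]*x[3] = -1
  r_xx[2] = x[0]*x[2] + x[1]*x[3] = -6
  r_xx[3] = x[0]*x[3] = 0
r_xx = [0, -6, -1, 14, -1, -6, 0]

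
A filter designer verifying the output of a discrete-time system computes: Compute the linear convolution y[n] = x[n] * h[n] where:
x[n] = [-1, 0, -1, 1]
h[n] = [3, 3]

y[n] = sum_k x[k]*h[n-k]. Output length = len(x) + len(h) - 1 = 4 + 2 - 1 = 5.
y[0] = -1*3 = -3
y[1] = 0*3 + -1*3 = -3
y[2] = -1*3 + 0*3 = -3
y[3] = 1*3 + -1*3 = 0
y[4] = 1*3 = 3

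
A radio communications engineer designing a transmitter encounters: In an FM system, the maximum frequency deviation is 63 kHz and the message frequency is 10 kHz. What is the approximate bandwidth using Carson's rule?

Carson's rule: BW = 2*(delta_f + f_m)
= 2*(63 + 10) kHz = 146 kHz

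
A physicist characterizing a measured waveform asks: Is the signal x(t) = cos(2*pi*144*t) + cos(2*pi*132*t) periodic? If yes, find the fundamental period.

f1 = 144 Hz, f2 = 132 Hz
Period T1 = 1/144, T2 = 1/132
Ratio T1/T2 = 132/144, which is rational.
The signal is periodic with fundamental period T = 1/GCD(144,132) = 1/12 s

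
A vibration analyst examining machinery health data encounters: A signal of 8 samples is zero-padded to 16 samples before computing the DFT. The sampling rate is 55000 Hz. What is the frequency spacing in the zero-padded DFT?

Original DFT: N = 8, resolution = f_s/N = 55000/8 = 6875 Hz
Zero-padded DFT: N = 16, resolution = f_s/N = 55000/16 = 6875/2 Hz
Zero-padding interpolates the spectrum (finer frequency grid)
but does NOT improve the true spectral resolution (ability to resolve close frequencies).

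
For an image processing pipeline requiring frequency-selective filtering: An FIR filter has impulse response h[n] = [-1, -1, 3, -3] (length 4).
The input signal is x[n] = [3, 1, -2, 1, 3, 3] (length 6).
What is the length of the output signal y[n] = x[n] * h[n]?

For linear convolution, the output length is:
len(y) = len(x) + len(h) - 1 = 6 + 4 - 1 = 9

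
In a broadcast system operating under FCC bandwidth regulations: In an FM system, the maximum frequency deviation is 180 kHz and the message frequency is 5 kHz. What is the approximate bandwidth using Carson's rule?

Carson's rule: BW = 2*(delta_f + f_m)
= 2*(180 + 5) kHz = 370 kHz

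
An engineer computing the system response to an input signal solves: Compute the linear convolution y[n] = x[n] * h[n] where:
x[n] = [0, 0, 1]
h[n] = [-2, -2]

y[n] = sum_k x[k]*h[n-k]. Output length = len(x) + len(h) - 1 = 3 + 2 - 1 = 4.
y[0] = 0*-2 = 0
y[1] = 0*-2 + 0*-2 = 0
y[2] = 1*-2 + 0*-2 = -2
y[3] = 1*-2 = -2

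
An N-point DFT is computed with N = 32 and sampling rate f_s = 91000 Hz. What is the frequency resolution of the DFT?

DFT frequency resolution = f_s / N
= 91000 / 32 = 11375/4 Hz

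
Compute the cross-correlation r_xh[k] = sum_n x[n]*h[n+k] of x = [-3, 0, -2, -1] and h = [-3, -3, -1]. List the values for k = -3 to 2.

Both sequences indexed from 0 and zero outside their support.
Lags with overlap: k = -3 to 2.
  r_xh[-3] = x[3]*h[0] = 3
  r_xh[-2] = x[2]*h[0] + x[3]*h[1] = 9
  r_xh[-1] = x[1]*h[0] + x[2]*h[1] + x[3]*h[2] = 7
  r_xh[0] = x[0]*h[0] + x[1]*h[1] + x[2]*h[2] = 11
  r_xh[1] = x[0]*h[1] + x[1]*h[2] = 9
  r_xh[2] = x[0]*h[2] = 3
r_xh = [3, 9, 7, 11, 9, 3] (for k = -3, ..., 2)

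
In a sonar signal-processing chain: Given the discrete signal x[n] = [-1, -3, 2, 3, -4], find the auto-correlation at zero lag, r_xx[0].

The auto-correlation at zero lag r_xx[0] equals the signal energy.
r_xx[0] = sum of x[n]^2 = (-1)^2 + (-3)^2 + 2^2 + 3^2 + (-4)^2
= 1 + 9 + 4 + 9 + 16 = 39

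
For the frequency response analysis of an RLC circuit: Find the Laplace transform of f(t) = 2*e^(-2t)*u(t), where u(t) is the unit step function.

Standard Laplace transform pair:
e^(-at)*u(t) <-> 1/(s+a)
With a = 2: L{2*e^(-2t)*u(t)} = 2/(s+2), ROC: Re(s) > -2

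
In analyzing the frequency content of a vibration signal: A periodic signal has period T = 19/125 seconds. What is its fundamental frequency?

The fundamental frequency is the reciprocal of the period.
f = 1/T = 1/(19/125) = 125/19 Hz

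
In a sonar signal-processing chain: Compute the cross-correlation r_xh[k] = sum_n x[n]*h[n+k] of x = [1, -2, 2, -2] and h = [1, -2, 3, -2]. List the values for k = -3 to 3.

Both sequences indexed from 0 and zero outside their support.
Lags with overlap: k = -3 to 3.
  r_xh[-3] = x[3]*h[0] = -2
  r_xh[-2] = x[2]*h[0] + x[3]*h[1] = 6
  r_xh[-1] = x[1]*h[0] + x[2]*h[1] + x[3]*h[2] = -12
  r_xh[0] = x[0]*h[0] + x[1]*h[1] + x[2]*h[2] + x[3]*h[3] = 15
  r_xh[1] = x[0]*h[1] + x[1]*h[2] + x[2]*h[3] = -12
  r_xh[2] = x[0]*h[2] + x[1]*h[3] = 7
  r_xh[3] = x[0]*h[3] = -2
r_xh = [-2, 6, -12, 15, -12, 7, -2] (for k = -3, ..., 3)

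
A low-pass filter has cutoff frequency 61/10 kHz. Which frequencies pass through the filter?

A low-pass filter passes all frequencies below the cutoff frequency 61/10 kHz and attenuates higher frequencies.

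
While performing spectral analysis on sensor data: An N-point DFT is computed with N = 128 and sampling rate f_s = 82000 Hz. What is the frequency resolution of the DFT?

DFT frequency resolution = f_s / N
= 82000 / 128 = 5125/8 Hz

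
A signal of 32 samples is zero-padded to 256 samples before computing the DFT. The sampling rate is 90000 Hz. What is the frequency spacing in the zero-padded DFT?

Original DFT: N = 32, resolution = f_s/N = 90000/32 = 5625/2 Hz
Zero-padded DFT: N = 256, resolution = f_s/N = 90000/256 = 5625/16 Hz
Zero-padding interpolates the spectrum (finer frequency grid)
but does NOT improve the true spectral resolution (ability to resolve close frequencies).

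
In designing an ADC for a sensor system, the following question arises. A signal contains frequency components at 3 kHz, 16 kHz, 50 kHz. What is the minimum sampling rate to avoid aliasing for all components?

The highest frequency component is f_max = 50 kHz.
Nyquist rate = 2 * f_max = 2 * 50 kHz = 100 kHz.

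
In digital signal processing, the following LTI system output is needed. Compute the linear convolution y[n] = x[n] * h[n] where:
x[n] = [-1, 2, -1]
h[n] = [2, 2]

y[n] = sum_k x[k]*h[n-k]. Output length = len(x) + len(h) - 1 = 3 + 2 - 1 = 4.
y[0] = -1*2 = -2
y[1] = 2*2 + -1*2 = 2
y[2] = -1*2 + 2*2 = 2
y[3] = -1*2 = -2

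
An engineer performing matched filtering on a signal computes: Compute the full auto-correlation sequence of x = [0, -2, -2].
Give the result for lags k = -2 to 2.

r_xx[k] = sum_m x[m]*x[m+k], indexed from 0, for k = -2 to 2:
  r_xx[-2] = x[2]*x[0] = 0
  r_xx[-1] = x[1]*x[0] + x[2]*x[1] = 4
  r_xx[0] = x[0]*x[0] + x[1]*x[1] + x[2]*x[2] = 8
  r_xx[1] = x[0]*x[1] + x[1]*x[2] = 4
  r_xx[2] = x[0]*x[2] = 0
r_xx = [0, 4, 8, 4, 0]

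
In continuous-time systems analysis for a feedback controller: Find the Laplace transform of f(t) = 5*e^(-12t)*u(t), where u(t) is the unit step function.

Standard Laplace transform pair:
e^(-at)*u(t) <-> 1/(s+a)
With a = 12: L{5*e^(-12t)*u(t)} = 5/(s+12), ROC: Re(s) > -12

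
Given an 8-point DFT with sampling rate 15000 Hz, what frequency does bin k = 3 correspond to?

The frequency of DFT bin k is: f_k = k * f_s / N
f_3 = 3 * 15000 / 8 = 5625 Hz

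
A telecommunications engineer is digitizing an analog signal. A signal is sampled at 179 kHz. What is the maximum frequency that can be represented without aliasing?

The maximum frequency that can be represented without aliasing
is the Nyquist frequency: f_max = f_s / 2 = 179 kHz / 2 = 179/2 kHz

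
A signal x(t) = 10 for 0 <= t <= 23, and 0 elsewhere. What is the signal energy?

Energy = integral of |x(t)|^2 dt over the signal duration
= 10^2 * 23 = 100 * 23 = 2300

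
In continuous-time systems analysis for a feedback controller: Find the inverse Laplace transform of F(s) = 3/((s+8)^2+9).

Standard pair: w/((s+a)^2+w^2) <-> e^(-at)*sin(wt)*u(t)
With a=8, w=3: f(t) = e^(-8t)*sin(3t)*u(t)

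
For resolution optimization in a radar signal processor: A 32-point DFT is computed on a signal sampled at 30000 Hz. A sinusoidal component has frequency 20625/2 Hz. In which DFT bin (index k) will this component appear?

DFT frequency resolution = f_s/N = 30000/32 = 1875/2 Hz
Bin index k = f_signal / resolution = 20625/2 / 1875/2 = 11
The signal frequency 20625/2 Hz falls in DFT bin k = 11.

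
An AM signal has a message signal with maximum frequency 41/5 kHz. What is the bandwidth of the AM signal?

In AM (double-sideband), the bandwidth is twice the message frequency.
BW = 2 * f_m = 2 * 41/5 kHz = 82/5 kHz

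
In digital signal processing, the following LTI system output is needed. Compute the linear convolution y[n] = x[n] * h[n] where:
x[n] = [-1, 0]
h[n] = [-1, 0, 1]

y[n] = sum_k x[k]*h[n-k]. Output length = len(x) + len(h) - 1 = 2 + 3 - 1 = 4.
y[0] = -1*-1 = 1
y[1] = 0*-1 + -1*0 = 0
y[2] = 0*0 + -1*1 = -1
y[3] = 0*1 = 0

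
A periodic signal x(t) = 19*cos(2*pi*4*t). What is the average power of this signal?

Average power of A*cos(wt) is A^2/2.
P = 19^2 / 2 = 361/2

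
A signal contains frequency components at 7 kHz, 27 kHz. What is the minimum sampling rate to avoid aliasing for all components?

The highest frequency component is f_max = 27 kHz.
Nyquist rate = 2 * f_max = 2 * 27 kHz = 54 kHz.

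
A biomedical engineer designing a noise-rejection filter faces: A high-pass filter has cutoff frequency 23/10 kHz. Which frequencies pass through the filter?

A high-pass filter passes all frequencies above the cutoff frequency 23/10 kHz and attenuates lower frequencies.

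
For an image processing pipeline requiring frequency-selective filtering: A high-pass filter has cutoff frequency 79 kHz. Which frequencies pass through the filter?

A high-pass filter passes all frequencies above the cutoff frequency 79 kHz and attenuates lower frequencies.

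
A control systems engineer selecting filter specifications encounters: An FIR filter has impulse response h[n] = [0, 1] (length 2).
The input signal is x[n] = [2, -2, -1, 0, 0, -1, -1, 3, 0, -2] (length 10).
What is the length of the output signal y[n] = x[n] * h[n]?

For linear convolution, the output length is:
len(y) = len(x) + len(h) - 1 = 10 + 2 - 1 = 11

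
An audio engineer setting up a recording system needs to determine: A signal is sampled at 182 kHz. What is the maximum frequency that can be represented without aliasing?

The maximum frequency that can be represented without aliasing
is the Nyquist frequency: f_max = f_s / 2 = 182 kHz / 2 = 91 kHz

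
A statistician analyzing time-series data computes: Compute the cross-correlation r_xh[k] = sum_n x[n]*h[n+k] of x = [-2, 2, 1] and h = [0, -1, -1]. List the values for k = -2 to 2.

Both sequences indexed from 0 and zero outside their support.
Lags with overlap: k = -2 to 2.
  r_xh[-2] = x[2]*h[0] = 0
  r_xh[-1] = x[1]*h[0] + x[2]*h[1] = -1
  r_xh[0] = x[0]*h[0] + x[1]*h[1] + x[2]*h[2] = -3
  r_xh[1] = x[0]*h[1] + x[1]*h[2] = 0
  r_xh[2] = x[0]*h[2] = 2
r_xh = [0, -1, -3, 0, 2] (for k = -2, ..., 2)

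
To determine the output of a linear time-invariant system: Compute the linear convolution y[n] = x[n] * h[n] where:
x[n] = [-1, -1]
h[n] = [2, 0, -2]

y[n] = sum_k x[k]*h[n-k]. Output length = len(x) + len(h) - 1 = 2 + 3 - 1 = 4.
y[0] = -1*2 = -2
y[1] = -1*2 + -1*0 = -2
y[2] = -1*0 + -1*-2 = 2
y[3] = -1*-2 = 2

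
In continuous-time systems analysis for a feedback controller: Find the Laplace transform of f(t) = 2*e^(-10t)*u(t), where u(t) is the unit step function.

Standard Laplace transform pair:
e^(-at)*u(t) <-> 1/(s+a)
With a = 10: L{2*e^(-10t)*u(t)} = 2/(s+10), ROC: Re(s) > -10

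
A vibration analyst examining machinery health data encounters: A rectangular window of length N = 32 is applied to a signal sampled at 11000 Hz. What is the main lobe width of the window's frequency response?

For a rectangular window of length N,
the main lobe width in frequency is 2*f_s/N.
= 2*11000/32 = 1375/2 Hz
This determines the minimum frequency separation for resolving two sinusoids.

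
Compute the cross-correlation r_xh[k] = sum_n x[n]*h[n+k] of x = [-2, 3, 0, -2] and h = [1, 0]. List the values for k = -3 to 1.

Both sequences indexed from 0 and zero outside their support.
Lags with overlap: k = -3 to 1.
  r_xh[-3] = x[3]*h[0] = -2
  r_xh[-2] = x[2]*h[0] + x[3]*h[1] = 0
  r_xh[-1] = x[1]*h[0] + x[2]*h[1] = 3
  r_xh[0] = x[0]*h[0] + x[1]*h[1] = -2
  r_xh[1] = x[0]*h[1] = 0
r_xh = [-2, 0, 3, -2, 0] (for k = -3, ..., 1)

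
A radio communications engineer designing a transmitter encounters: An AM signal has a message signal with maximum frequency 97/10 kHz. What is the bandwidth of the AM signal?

In AM (double-sideband), the bandwidth is twice the message frequency.
BW = 2 * f_m = 2 * 97/10 kHz = 97/5 kHz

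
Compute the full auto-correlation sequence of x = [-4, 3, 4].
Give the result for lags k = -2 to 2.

r_xx[k] = sum_m x[m]*x[m+k], indexed from 0, for k = -2 to 2:
  r_xx[-2] = x[2]*x[0] = -16
  r_xx[-1] = x[1]*x[0] + x[2]*x[1] = 0
  r_xx[0] = x[0]*x[0] + x[1]*x[1] + x[2]*x[2] = 41
  r_xx[1] = x[0]*x[1] + x[1]*x[2] = 0
  r_xx[2] = x[0]*x[2] = -16
r_xx = [-16, 0, 41, 0, -16]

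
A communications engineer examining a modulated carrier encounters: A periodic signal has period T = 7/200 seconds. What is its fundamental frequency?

The fundamental frequency is the reciprocal of the period.
f = 1/T = 1/(7/200) = 200/7 Hz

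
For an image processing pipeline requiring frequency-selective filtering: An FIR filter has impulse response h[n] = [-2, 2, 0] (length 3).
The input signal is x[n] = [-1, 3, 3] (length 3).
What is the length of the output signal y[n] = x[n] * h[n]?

For linear convolution, the output length is:
len(y) = len(x) + len(h) - 1 = 3 + 3 - 1 = 5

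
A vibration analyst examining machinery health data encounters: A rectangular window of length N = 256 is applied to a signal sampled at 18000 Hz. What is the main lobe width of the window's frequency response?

For a rectangular window of length N,
the main lobe width in frequency is 2*f_s/N.
= 2*18000/256 = 1125/8 Hz
This determines the minimum frequency separation for resolving two sinusoids.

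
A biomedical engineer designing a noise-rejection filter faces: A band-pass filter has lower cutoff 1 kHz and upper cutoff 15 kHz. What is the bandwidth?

Bandwidth = f_high - f_low
= 15 kHz - 1 kHz = 14 kHz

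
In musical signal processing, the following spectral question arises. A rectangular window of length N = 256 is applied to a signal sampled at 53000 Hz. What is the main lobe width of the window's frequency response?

For a rectangular window of length N,
the main lobe width in frequency is 2*f_s/N.
= 2*53000/256 = 6625/16 Hz
This determines the minimum frequency separation for resolving two sinusoids.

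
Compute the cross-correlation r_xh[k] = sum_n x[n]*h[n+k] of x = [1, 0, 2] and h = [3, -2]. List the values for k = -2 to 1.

Both sequences indexed from 0 and zero outside their support.
Lags with overlap: k = -2 to 1.
  r_xh[-2] = x[2]*h[0] = 6
  r_xh[-1] = x[1]*h[0] + x[2]*h[1] = -4
  r_xh[0] = x[0]*h[0] + x[1]*h[1] = 3
  r_xh[1] = x[0]*h[1] = -2
r_xh = [6, -4, 3, -2] (for k = -2, ..., 1)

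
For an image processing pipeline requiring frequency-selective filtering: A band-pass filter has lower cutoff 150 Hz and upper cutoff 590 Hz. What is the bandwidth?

Bandwidth = f_high - f_low
= 590 Hz - 150 Hz = 440 Hz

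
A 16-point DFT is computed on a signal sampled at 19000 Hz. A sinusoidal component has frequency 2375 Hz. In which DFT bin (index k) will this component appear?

DFT frequency resolution = f_s/N = 19000/16 = 2375/2 Hz
Bin index k = f_signal / resolution = 2375 / 2375/2 = 2
The signal frequency 2375 Hz falls in DFT bin k = 2.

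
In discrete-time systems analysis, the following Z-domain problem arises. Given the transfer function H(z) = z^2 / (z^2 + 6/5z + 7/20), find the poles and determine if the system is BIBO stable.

Poles are roots of the denominator: z^2 + 6/5z + 7/20 = 0.
Quadratic formula: z = [-(6/5) +/- sqrt((6/5)^2 - 4*(7/20))] / 2
Discriminant = 36/25 - 7/5 = 1/25; sqrt = 1/5.
z = (-6/5 +/- 1/5) / 2 => z = -1/2 or z = -7/10.
|p1| = 7/10, |p2| = 1/2.
For BIBO stability, all poles must lie inside the unit circle (|p| < 1).
System is STABLE since both |p| < 1.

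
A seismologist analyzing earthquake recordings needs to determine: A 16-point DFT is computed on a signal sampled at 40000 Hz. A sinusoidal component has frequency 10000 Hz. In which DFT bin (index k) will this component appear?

DFT frequency resolution = f_s/N = 40000/16 = 2500 Hz
Bin index k = f_signal / resolution = 10000 / 2500 = 4
The signal frequency 10000 Hz falls in DFT bin k = 4.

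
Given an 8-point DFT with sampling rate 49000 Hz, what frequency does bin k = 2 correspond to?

The frequency of DFT bin k is: f_k = k * f_s / N
f_2 = 2 * 49000 / 8 = 12250 Hz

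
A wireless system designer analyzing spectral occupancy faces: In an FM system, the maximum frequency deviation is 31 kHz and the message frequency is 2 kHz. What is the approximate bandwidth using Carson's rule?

Carson's rule: BW = 2*(delta_f + f_m)
= 2*(31 + 2) kHz = 66 kHz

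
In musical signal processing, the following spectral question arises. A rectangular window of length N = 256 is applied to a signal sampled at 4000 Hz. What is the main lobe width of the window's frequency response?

For a rectangular window of length N,
the main lobe width in frequency is 2*f_s/N.
= 2*4000/256 = 125/4 Hz
This determines the minimum frequency separation for resolving two sinusoids.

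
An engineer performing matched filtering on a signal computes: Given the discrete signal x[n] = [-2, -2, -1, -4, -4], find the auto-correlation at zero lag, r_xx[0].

The auto-correlation at zero lag r_xx[0] equals the signal energy.
r_xx[0] = sum of x[n]^2 = (-2)^2 + (-2)^2 + (-1)^2 + (-4)^2 + (-4)^2
= 4 + 4 + 1 + 16 + 16 = 41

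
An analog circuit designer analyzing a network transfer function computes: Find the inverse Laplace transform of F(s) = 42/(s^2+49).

Standard pair: w/(s^2+w^2) <-> sin(wt)*u(t)
Recognize w^2 = 49, so w = 7; numerator 42 = 6*7.
f(t) = 6*sin(7t)*u(t)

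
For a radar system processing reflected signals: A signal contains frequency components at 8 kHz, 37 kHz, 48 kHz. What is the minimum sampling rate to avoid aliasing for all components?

The highest frequency component is f_max = 48 kHz.
Nyquist rate = 2 * f_max = 2 * 48 kHz = 96 kHz.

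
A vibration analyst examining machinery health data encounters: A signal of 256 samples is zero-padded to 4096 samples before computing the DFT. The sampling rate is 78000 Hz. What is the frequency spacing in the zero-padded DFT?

Original DFT: N = 256, resolution = f_s/N = 78000/256 = 4875/16 Hz
Zero-padded DFT: N = 4096, resolution = f_s/N = 78000/4096 = 4875/256 Hz
Zero-padding interpolates the spectrum (finer frequency grid)
but does NOT improve the true spectral resolution (ability to resolve close frequencies).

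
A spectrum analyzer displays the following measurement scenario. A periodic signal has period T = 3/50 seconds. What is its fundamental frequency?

The fundamental frequency is the reciprocal of the period.
f = 1/T = 1/(3/50) = 50/3 Hz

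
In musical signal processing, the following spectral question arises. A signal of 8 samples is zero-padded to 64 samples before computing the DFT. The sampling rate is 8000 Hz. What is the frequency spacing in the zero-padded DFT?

Original DFT: N = 8, resolution = f_s/N = 8000/8 = 1000 Hz
Zero-padded DFT: N = 64, resolution = f_s/N = 8000/64 = 125 Hz
Zero-padding interpolates the spectrum (finer frequency grid)
but does NOT improve the true spectral resolution (ability to resolve close frequencies).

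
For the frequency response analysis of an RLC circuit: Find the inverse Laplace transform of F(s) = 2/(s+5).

Standard pair: k/(s+a) <-> k*e^(-at)*u(t)
With k=2, a=5: f(t) = 2*e^(-5t)*u(t)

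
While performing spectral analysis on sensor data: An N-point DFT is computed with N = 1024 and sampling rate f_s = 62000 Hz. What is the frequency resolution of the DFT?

DFT frequency resolution = f_s / N
= 62000 / 1024 = 3875/64 Hz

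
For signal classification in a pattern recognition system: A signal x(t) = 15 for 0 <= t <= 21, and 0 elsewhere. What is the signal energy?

Energy = integral of |x(t)|^2 dt over the signal duration
= 15^2 * 21 = 225 * 21 = 4725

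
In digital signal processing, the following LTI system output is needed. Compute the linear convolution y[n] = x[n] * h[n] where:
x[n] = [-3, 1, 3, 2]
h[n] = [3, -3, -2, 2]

y[n] = sum_k x[k]*h[n-k]. Output length = len(x) + len(h) - 1 = 4 + 4 - 1 = 7.
y[0] = -3*3 = -9
y[1] = 1*3 + -3*-3 = 12
y[2] = 3*3 + 1*-3 + -3*-2 = 12
y[3] = 2*3 + 3*-3 + 1*-2 + -3*2 = -11
y[4] = 2*-3 + 3*-2 + 1*2 = -10
y[5] = 2*-2 + 3*2 = 2
y[6] = 2*2 = 4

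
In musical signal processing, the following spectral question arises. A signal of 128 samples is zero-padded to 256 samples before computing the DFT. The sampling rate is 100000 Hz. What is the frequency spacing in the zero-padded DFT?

Original DFT: N = 128, resolution = f_s/N = 100000/128 = 3125/4 Hz
Zero-padded DFT: N = 256, resolution = f_s/N = 100000/256 = 3125/8 Hz
Zero-padding interpolates the spectrum (finer frequency grid)
but does NOT improve the true spectral resolution (ability to resolve close frequencies).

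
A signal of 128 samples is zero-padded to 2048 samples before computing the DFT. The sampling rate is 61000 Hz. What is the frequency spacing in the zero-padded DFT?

Original DFT: N = 128, resolution = f_s/N = 61000/128 = 7625/16 Hz
Zero-padded DFT: N = 2048, resolution = f_s/N = 61000/2048 = 7625/256 Hz
Zero-padding interpolates the spectrum (finer frequency grid)
but does NOT improve the true spectral resolution (ability to resolve close frequencies).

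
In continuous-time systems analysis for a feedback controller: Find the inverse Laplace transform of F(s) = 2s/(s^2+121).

Standard pair: s/(s^2+w^2) <-> cos(wt)*u(t)
With k=2, w=11: f(t) = 2*cos(11t)*u(t)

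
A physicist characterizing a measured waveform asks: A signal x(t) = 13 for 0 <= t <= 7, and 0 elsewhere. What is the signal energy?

Energy = integral of |x(t)|^2 dt over the signal duration
= 13^2 * 7 = 169 * 7 = 1183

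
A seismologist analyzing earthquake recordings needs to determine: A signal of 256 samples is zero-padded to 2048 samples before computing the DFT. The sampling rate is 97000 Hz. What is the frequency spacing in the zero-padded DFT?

Original DFT: N = 256, resolution = f_s/N = 97000/256 = 12125/32 Hz
Zero-padded DFT: N = 2048, resolution = f_s/N = 97000/2048 = 12125/256 Hz
Zero-padding interpolates the spectrum (finer frequency grid)
but does NOT improve the true spectral resolution (ability to resolve close frequencies).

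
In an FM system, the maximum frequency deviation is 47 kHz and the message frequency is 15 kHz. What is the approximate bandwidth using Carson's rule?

Carson's rule: BW = 2*(delta_f + f_m)
= 2*(47 + 15) kHz = 124 kHz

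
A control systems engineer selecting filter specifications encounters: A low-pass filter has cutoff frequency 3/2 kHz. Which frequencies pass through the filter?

A low-pass filter passes all frequencies below the cutoff frequency 3/2 kHz and attenuates higher frequencies.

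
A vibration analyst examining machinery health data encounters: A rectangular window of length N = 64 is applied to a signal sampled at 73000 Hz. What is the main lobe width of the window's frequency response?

For a rectangular window of length N,
the main lobe width in frequency is 2*f_s/N.
= 2*73000/64 = 9125/4 Hz
This determines the minimum frequency separation for resolving two sinusoids.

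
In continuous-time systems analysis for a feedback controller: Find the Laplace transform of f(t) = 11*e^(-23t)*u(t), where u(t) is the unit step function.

Standard Laplace transform pair:
e^(-at)*u(t) <-> 1/(s+a)
With a = 23: L{11*e^(-23t)*u(t)} = 11/(s+23), ROC: Re(s) > -23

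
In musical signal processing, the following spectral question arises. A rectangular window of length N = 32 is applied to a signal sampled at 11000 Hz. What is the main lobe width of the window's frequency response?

For a rectangular window of length N,
the main lobe width in frequency is 2*f_s/N.
= 2*11000/32 = 1375/2 Hz
This determines the minimum frequency separation for resolving two sinusoids.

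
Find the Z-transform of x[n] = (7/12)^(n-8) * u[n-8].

Time-shifting property: if X(z) = Z{x[n]}, then Z{x[n-d]} = z^(-d) * X(z)
X(z) = z/(z - 7/12) for x[n] = (7/12)^n * u[n]
Z{x[n-8]} = z^(-8) * z/(z - 7/12) = z^(-7)/(z - 7/12)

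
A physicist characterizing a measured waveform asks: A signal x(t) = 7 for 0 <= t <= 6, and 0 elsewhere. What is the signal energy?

Energy = integral of |x(t)|^2 dt over the signal duration
= 7^2 * 6 = 49 * 6 = 294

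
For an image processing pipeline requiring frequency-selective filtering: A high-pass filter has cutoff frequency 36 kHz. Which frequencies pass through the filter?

A high-pass filter passes all frequencies above the cutoff frequency 36 kHz and attenuates lower frequencies.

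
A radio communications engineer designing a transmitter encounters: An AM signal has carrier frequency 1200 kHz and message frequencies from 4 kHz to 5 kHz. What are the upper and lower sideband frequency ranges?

Upper sideband (USB) = fc + [fm_low, fm_high] = 1200 + [4, 5] = [1204, 1205] kHz
Lower sideband (LSB) = fc - [fm_high, fm_low] = 1200 - [5, 4] = [1195, 1196] kHz
Total occupied spectrum: 1195 kHz to 1205 kHz (plus carrier at 1200 kHz)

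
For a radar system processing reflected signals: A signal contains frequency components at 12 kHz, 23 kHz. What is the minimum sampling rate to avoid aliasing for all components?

The highest frequency component is f_max = 23 kHz.
Nyquist rate = 2 * f_max = 2 * 23 kHz = 46 kHz.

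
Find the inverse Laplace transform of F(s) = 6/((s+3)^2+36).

Standard pair: w/((s+a)^2+w^2) <-> e^(-at)*sin(wt)*u(t)
With a=3, w=6: f(t) = e^(-3t)*sin(6t)*u(t)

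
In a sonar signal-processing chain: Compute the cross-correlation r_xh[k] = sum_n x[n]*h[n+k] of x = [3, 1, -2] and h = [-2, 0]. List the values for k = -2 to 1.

Both sequences indexed from 0 and zero outside their support.
Lags with overlap: k = -2 to 1.
  r_xh[-2] = x[2]*h[0] = 4
  r_xh[-1] = x[1]*h[0] + x[2]*h[1] = -2
  r_xh[0] = x[0]*h[0] + x[1]*h[1] = -6
  r_xh[1] = x[0]*h[1] = 0
r_xh = [4, -2, -6, 0] (for k = -2, ..., 1)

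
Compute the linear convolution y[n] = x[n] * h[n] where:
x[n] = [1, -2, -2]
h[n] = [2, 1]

y[n] = sum_k x[k]*h[n-k]. Output length = len(x) + len(h) - 1 = 3 + 2 - 1 = 4.
y[0] = 1*2 = 2
y[1] = -2*2 + 1*1 = -3
y[2] = -2*2 + -2*1 = -6
y[3] = -2*1 = -2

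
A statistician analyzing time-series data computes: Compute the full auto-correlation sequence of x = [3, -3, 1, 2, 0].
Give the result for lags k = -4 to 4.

r_xx[k] = sum_m x[m]*x[m+k], indexed from 0, for k = -4 to 4:
  r_xx[-4] = x[4]*x[0] = 0
  r_xx[-3] = x[3]*x[0] + x[4]*x[1] = 6
  r_xx[-2] = x[2]*x[0] + x[3]*x[1] + x[4]*x[2] = -3
  r_xx[-1] = x[1]*x[0] + x[2]*x[1] + x[3]*x[2] + x[4]*x[3] = -10
  r_xx[0] = x[0]*x[0] + x[1]*x[1] + x[2]*x[2] + x[3]*x[3] + x[4]*x[4] = 23
  r_xx[1] = x[0]*x[1] + x[1]*x[2] + x[2]*x[3] + x[3]*x[4] = -10
  r_xx[2] = x[0]*x[2] + x[1]*x[3] + x[2]*x[4] = -3
  r_xx[3] = x[0]*x[3] + x[1]*x[4] = 6
  r_xx[4] = x[0]*x[4] = 0
r_xx = [0, 6, -3, -10, 23, -10, -3, 6, 0]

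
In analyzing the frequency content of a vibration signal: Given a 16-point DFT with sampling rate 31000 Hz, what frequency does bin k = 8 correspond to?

The frequency of DFT bin k is: f_k = k * f_s / N
f_8 = 8 * 31000 / 16 = 15500 Hz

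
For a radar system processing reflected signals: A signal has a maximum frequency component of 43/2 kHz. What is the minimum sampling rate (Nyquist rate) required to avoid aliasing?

By the Nyquist-Shannon sampling theorem,
the minimum sampling rate (Nyquist rate) must be at least 2 * f_max.
Nyquist rate = 2 * 43/2 kHz = 43 kHz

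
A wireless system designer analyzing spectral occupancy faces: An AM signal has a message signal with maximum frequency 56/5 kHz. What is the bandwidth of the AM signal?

In AM (double-sideband), the bandwidth is twice the message frequency.
BW = 2 * f_m = 2 * 56/5 kHz = 112/5 kHz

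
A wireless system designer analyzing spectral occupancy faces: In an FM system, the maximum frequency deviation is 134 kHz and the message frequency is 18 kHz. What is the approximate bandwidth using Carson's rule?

Carson's rule: BW = 2*(delta_f + f_m)
= 2*(134 + 18) kHz = 304 kHz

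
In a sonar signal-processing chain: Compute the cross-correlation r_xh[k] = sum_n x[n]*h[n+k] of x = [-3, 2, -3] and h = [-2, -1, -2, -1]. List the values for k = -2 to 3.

Both sequences indexed from 0 and zero outside their support.
Lags with overlap: k = -2 to 3.
  r_xh[-2] = x[2]*h[0] = 6
  r_xh[-1] = x[1]*h[0] + x[2]*h[1] = -1
  r_xh[0] = x[0]*h[0] + x[1]*h[1] + x[2]*h[2] = 10
  r_xh[1] = x[0]*h[1] + x[1]*h[2] + x[2]*h[3] = 2
  r_xh[2] = x[0]*h[2] + x[1]*h[3] = 4
  r_xh[3] = x[0]*h[3] = 3
r_xh = [6, -1, 10, 2, 4, 3] (for k = -2, ..., 3)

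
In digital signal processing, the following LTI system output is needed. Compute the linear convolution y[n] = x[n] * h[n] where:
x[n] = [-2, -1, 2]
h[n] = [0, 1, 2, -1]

y[n] = sum_k x[k]*h[n-k]. Output length = len(x) + len(h) - 1 = 3 + 4 - 1 = 6.
y[0] = -2*0 = 0
y[1] = -1*0 + -2*1 = -2
y[2] = 2*0 + -1*1 + -2*2 = -5
y[3] = 2*1 + -1*2 + -2*-1 = 2
y[4] = 2*2 + -1*-1 = 5
y[5] = 2*-1 = -2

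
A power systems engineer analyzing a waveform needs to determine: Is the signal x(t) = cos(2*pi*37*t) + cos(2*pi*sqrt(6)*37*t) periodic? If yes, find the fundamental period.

f1 = 37 Hz, f2 = 37*sqrt(6) Hz
Ratio f2/f1 = sqrt(6), which is irrational.
Since the frequency ratio is irrational, no common period exists.
The signal is not periodic.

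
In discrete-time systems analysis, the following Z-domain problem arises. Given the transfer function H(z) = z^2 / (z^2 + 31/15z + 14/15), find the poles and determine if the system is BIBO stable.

Poles are roots of the denominator: z^2 + 31/15z + 14/15 = 0.
Quadratic formula: z = [-(31/15) +/- sqrt((31/15)^2 - 4*(14/15))] / 2
Discriminant = 961/225 - 56/15 = 121/225; sqrt = 11/15.
z = (-31/15 +/- 11/15) / 2 => z = -2/3 or z = -7/5.
|p1| = 7/5, |p2| = 2/3.
For BIBO stability, all poles must lie inside the unit circle (|p| < 1).
System is UNSTABLE since at least one |p| >= 1.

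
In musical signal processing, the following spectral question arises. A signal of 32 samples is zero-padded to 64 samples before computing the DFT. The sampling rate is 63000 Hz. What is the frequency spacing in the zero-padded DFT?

Original DFT: N = 32, resolution = f_s/N = 63000/32 = 7875/4 Hz
Zero-padded DFT: N = 64, resolution = f_s/N = 63000/64 = 7875/8 Hz
Zero-padding interpolates the spectrum (finer frequency grid)
but does NOT improve the true spectral resolution (ability to resolve close frequencies).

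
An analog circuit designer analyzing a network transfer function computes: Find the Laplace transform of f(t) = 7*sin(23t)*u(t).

Standard pair: sin(wt)*u(t) <-> w/(s^2+w^2)
With w = 23: L{7*sin(23t)*u(t)} = 161/(s^2+529)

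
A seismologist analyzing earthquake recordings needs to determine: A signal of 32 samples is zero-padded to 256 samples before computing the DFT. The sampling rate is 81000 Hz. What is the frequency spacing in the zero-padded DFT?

Original DFT: N = 32, resolution = f_s/N = 81000/32 = 10125/4 Hz
Zero-padded DFT: N = 256, resolution = f_s/N = 81000/256 = 10125/32 Hz
Zero-padding interpolates the spectrum (finer frequency grid)
but does NOT improve the true spectral resolution (ability to resolve close frequencies).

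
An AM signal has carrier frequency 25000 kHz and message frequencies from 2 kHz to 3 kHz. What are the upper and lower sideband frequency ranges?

Upper sideband (USB) = fc + [fm_low, fm_high] = 25000 + [2, 3] = [25002, 25003] kHz
Lower sideband (LSB) = fc - [fm_high, fm_low] = 25000 - [3, 2] = [24997, 24998] kHz
Total occupied spectrum: 24997 kHz to 25003 kHz (plus carrier at 25000 kHz)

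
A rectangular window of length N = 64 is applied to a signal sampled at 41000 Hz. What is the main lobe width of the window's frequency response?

For a rectangular window of length N,
the main lobe width in frequency is 2*f_s/N.
= 2*41000/64 = 5125/4 Hz
This determines the minimum frequency separation for resolving two sinusoids.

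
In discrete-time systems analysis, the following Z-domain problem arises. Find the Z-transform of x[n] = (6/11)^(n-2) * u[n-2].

Time-shifting property: if X(z) = Z{x[n]}, then Z{x[n-d]} = z^(-d) * X(z)
X(z) = z/(z - 6/11) for x[n] = (6/11)^n * u[n]
Z{x[n-2]} = z^(-2) * z/(z - 6/11) = z^(-1)/(z - 6/11)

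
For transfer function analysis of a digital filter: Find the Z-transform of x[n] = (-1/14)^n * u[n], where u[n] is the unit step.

The Z-transform of a^n * u[n] is z/(z-a) for |z| > |a|.
Here a = -1/14, so X(z) = z/(z - (-1/14)) = 14z/(14z + 1)
ROC: |z| > 1/14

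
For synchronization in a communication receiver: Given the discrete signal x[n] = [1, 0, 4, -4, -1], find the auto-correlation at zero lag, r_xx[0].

The auto-correlation at zero lag r_xx[0] equals the signal energy.
r_xx[0] = sum of x[n]^2 = 1^2 + 0^2 + 4^2 + (-4)^2 + (-1)^2
= 1 + 0 + 16 + 16 + 1 = 34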